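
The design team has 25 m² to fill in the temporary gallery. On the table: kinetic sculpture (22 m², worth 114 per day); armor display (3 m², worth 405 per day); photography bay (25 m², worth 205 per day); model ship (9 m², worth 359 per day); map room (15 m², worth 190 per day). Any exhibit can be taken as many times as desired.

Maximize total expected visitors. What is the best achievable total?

3240

Best packing: 8×armor display — 24 m², 3240 total.
Nothing else within 25 m² beats 3240.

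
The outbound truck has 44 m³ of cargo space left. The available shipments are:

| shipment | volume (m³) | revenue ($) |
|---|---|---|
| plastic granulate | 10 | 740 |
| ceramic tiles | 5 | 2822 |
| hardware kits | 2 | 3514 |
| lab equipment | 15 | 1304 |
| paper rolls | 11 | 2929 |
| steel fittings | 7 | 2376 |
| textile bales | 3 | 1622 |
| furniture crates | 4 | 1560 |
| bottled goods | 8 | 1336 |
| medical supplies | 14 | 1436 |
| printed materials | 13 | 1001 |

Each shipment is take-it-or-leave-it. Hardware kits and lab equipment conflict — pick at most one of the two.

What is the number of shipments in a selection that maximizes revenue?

Optimal total is 16159.
One optimal bundle: ceramic tiles + hardware kits + paper rolls + steel fittings + textile bales + furniture crates + bottled goods (40 m³).
Any selection reaching 16159 contains exactly 7 shipments.

7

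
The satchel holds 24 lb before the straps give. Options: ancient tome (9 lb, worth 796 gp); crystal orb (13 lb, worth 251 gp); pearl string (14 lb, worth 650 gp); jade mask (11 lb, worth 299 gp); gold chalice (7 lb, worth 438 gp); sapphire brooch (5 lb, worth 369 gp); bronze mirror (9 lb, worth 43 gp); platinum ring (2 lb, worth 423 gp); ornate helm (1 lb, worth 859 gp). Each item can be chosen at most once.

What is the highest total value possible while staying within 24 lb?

2885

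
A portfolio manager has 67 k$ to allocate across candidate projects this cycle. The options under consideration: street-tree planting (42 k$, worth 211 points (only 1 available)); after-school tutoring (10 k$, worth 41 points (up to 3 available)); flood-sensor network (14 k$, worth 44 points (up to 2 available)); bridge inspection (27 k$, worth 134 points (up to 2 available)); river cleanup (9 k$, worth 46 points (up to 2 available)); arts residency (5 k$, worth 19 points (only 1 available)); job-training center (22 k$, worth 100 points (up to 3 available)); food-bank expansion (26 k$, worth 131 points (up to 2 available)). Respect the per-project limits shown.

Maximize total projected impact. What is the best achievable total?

By projected impact per k$: river cleanup 5.11, food-bank expansion 5.04, street-tree planting 5.02 lead.
The ratio heuristic lands on 2×river cleanup + job-training center + food-bank expansion (323) but leaves 1 k$ idle.
Replace river cleanup and job-training center with bridge inspection + arts residency: the trade gains 7 net, giving 330 at 67 k$.
Every other selection either busts 67 k$ or exceeds an availability limit or fails to beat 330.

330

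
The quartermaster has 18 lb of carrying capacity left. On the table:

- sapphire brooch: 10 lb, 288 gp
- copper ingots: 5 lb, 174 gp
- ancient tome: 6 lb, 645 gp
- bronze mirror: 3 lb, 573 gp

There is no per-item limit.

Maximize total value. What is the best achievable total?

3438

The ratio ordering already packs tightly: 6×bronze mirror, 18 lb, 3438.
That's the maximum — no swap from here does better than 3438.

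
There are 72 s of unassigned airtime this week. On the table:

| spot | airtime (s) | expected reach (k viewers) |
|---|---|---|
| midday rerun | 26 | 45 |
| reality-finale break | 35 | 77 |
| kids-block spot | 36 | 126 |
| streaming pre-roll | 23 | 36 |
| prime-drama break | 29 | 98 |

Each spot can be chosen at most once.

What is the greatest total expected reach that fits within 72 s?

Taking kids-block spot + prime-drama break: 65 s used, 224 in expected reach.
Next best is reality-finale break + kids-block spot at 203 (71 s) — short by 21.

224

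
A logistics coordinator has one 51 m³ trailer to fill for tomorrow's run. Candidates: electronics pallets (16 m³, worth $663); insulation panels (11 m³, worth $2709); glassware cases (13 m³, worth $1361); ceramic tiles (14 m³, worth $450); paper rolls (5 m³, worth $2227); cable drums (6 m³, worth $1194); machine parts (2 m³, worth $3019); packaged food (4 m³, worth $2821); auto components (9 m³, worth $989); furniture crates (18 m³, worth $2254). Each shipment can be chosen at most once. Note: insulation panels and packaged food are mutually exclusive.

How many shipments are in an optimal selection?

6

Best achievable revenue is 12876.
One optimal bundle: glassware cases + paper rolls + cable drums + machine parts + packaged food + furniture crates (48 m³).
Any selection reaching 12876 contains exactly 6 shipments.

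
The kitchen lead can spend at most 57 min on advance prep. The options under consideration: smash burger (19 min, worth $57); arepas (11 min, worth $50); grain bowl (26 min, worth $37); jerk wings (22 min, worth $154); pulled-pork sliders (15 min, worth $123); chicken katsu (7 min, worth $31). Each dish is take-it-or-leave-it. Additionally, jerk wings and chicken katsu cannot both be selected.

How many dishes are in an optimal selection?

3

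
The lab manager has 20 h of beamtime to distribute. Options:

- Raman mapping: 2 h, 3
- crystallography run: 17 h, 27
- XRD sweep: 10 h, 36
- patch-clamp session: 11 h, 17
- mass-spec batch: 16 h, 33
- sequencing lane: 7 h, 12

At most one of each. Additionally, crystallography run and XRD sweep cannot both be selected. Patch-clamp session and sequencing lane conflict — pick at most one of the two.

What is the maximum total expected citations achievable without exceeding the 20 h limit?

51

Ranking by ratio (expected citations/h): XRD sweep 3.60, mass-spec batch 2.06, sequencing lane 1.71.
Raman mapping + XRD sweep + sequencing lane uses 19 of the 20 h and totals 51.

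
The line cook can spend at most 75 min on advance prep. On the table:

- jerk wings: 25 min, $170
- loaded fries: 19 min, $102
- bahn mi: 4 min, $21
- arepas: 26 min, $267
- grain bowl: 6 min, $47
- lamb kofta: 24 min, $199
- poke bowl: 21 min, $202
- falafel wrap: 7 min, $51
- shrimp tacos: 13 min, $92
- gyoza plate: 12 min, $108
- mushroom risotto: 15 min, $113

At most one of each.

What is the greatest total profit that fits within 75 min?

690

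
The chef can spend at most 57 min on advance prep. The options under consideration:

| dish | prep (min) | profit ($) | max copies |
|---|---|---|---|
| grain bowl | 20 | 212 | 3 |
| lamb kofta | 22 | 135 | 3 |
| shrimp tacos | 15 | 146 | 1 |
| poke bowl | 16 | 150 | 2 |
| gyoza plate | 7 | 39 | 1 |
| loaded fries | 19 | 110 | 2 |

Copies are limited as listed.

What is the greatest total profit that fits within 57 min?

574

By profit per min: grain bowl 10.60, shrimp tacos 9.73, poke bowl 9.38, lamb kofta 6.14 lead.
A density-first pass picks 2×grain bowl + shrimp tacos — 570 at 55 min.
Replace shrimp tacos with poke bowl: the trade gains 4 net, giving 574 at 56 min.
No other feasible combination exceeds 574.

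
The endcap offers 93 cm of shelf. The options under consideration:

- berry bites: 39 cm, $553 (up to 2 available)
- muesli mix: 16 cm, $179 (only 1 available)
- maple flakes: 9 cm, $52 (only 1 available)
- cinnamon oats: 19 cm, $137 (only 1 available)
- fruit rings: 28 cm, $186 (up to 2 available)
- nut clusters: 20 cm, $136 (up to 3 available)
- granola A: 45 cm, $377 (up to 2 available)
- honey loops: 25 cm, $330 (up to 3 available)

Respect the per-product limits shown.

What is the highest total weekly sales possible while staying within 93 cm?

1213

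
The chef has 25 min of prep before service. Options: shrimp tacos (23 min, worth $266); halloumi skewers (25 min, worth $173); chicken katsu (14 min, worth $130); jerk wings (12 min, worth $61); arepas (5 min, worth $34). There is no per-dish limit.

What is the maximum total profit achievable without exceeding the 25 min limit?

The ratio ordering already packs tightly: shrimp tacos, 23 min, 266.
Every other selection either busts 25 min or fails to beat 266.

266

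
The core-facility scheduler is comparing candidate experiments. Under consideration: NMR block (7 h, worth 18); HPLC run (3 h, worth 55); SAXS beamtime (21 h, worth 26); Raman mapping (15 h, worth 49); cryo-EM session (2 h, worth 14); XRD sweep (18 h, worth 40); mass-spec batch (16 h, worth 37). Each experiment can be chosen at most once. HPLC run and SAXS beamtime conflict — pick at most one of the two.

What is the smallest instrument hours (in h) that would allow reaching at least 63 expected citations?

Minimise h subject to total expected citations ≥ 63.
HPLC run + cryo-EM session: 69 expected citations at 5 h.
No combination under 5 h hits 63.

5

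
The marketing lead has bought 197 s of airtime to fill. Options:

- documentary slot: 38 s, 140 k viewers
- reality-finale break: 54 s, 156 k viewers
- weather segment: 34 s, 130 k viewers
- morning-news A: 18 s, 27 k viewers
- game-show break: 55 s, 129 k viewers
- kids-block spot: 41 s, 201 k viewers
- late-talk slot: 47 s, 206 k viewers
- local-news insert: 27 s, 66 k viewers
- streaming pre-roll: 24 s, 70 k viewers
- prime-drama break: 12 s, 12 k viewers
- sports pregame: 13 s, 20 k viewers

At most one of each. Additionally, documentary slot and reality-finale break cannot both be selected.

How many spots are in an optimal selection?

6

Best achievable expected reach is 767.
For example documentary slot + weather segment + kids-block spot + late-talk slot + streaming pre-roll + sports pregame achieves it, using 197 s.
Every optimal selection uses 6 spots.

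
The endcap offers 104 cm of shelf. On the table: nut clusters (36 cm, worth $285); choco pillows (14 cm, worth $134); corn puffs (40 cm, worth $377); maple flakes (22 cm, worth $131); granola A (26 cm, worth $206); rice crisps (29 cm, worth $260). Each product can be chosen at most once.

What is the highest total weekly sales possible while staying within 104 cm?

868

Filling by ratio: choco pillows + corn puffs + rice crisps for 771, with 21 cm left unused.
Dropping choco pillows and rice crisps frees 43 cm; slotting in nut clusters + granola A (62 cm) lifts the total to 868 at 102 cm.
Runner-up choco pillows + corn puffs + maple flakes + granola A tops out at 848.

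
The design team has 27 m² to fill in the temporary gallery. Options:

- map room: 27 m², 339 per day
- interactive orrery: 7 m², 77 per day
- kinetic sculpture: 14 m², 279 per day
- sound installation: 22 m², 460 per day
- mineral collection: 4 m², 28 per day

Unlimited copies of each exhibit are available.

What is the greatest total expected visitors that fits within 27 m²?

The ratio ordering already packs tightly: sound installation + mineral collection, 26 m², 488.
The spare 1 m² is too small for any remaining exhibit, and no exchange beats 488.

488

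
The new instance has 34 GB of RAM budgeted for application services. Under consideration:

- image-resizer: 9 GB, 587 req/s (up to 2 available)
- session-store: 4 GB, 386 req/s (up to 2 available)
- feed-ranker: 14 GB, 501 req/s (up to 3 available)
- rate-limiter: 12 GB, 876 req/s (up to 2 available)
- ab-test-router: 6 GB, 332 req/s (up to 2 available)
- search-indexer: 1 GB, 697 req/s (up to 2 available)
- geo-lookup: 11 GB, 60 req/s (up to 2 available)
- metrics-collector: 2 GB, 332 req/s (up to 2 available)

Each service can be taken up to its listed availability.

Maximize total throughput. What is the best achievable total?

Ranking by ratio (throughput/GB): search-indexer 697.00, metrics-collector 166.00, session-store 96.50, rate-limiter 73.00.
Greedy by ratio would take 2×session-store + rate-limiter + ab-test-router + 2×search-indexer + 2×metrics-collector: 32 GB used, total 4038.
Dropping session-store and ab-test-router frees 10 GB; slotting in rate-limiter (12 GB) lifts the total to 4196 at 34 GB.
Nothing else within 34 GB beats 4196.

4196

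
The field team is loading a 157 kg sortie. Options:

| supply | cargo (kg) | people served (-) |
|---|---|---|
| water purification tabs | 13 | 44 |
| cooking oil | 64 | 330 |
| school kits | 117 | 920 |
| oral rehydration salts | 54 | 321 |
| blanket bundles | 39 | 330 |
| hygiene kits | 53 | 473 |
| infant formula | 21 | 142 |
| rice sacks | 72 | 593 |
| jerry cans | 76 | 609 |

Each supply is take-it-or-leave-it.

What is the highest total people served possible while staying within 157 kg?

1250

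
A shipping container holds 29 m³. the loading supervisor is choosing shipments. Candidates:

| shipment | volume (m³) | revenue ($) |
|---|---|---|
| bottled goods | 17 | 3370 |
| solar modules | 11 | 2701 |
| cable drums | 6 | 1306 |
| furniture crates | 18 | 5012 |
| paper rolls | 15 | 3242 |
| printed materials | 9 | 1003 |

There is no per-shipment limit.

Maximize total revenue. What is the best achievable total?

7713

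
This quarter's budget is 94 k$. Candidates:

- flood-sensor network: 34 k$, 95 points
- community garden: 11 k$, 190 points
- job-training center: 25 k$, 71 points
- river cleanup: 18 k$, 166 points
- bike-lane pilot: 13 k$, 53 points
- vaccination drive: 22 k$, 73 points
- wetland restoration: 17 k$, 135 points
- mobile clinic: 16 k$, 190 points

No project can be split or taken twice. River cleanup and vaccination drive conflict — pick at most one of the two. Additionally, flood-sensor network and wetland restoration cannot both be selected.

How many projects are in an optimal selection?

The maximum projected impact within 94 k$ is 752.
For example community garden + job-training center + river cleanup + wetland restoration + mobile clinic achieves it, using 87 k$.
Any selection reaching 752 contains exactly 5 projects.

5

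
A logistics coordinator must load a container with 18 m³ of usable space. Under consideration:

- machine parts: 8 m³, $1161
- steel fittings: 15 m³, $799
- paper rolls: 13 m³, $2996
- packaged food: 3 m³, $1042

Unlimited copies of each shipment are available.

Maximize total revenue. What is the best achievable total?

Ranking by ratio (revenue/m³): packaged food 347.33, paper rolls 230.46, machine parts 145.12, steel fittings 53.27.
The ratio ordering already packs tightly: 6×packaged food, 18 m³, 6252.
That's the maximum — no swap from here does better than 6252.

6252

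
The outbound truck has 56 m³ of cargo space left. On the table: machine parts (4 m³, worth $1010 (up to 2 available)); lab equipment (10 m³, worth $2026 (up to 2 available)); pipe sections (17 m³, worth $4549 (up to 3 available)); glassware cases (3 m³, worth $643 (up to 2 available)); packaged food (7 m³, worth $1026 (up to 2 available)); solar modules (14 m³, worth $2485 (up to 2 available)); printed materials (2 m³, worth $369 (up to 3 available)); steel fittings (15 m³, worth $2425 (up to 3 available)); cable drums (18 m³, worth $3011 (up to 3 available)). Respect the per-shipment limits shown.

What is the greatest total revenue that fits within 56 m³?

Filling by ratio: machine parts + 3×pipe sections for 14657, with 1 m³ left unused.
Dropping machine parts frees 4 m³; slotting in glassware cases + printed materials (5 m³) lifts the total to 14659 at 56 m³.
Nothing else within 56 m³ beats 14659.

14659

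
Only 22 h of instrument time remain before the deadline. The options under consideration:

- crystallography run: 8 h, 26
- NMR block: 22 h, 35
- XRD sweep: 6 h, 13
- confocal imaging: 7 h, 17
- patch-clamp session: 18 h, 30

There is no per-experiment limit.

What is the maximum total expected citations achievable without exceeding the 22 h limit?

Density check — crystallography run 3.25, confocal imaging 2.43, XRD sweep 2.17, patch-clamp session 1.67 are the best per h.
2×crystallography run + XRD sweep uses 22 of the 22 h and totals 65.
Every other selection either busts 22 h or fails to beat 65.

65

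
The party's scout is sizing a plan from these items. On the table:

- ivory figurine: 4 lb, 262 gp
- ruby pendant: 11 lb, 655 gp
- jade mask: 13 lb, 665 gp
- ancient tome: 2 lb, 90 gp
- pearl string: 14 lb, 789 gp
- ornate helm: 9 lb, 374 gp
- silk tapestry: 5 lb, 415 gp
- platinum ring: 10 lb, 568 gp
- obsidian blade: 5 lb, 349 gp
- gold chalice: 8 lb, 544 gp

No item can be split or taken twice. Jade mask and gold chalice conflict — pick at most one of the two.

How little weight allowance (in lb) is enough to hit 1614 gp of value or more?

24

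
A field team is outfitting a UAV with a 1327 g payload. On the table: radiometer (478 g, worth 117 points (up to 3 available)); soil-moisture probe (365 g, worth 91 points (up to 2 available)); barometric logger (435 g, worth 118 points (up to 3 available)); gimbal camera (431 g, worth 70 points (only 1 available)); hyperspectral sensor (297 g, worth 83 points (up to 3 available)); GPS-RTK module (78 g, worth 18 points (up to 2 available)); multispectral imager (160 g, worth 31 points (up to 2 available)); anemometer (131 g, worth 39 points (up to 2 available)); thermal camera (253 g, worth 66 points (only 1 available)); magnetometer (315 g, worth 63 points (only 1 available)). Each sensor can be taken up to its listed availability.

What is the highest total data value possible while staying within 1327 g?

367

Density check — anemometer 0.30, hyperspectral sensor 0.28, barometric logger 0.27, thermal camera 0.26 are the best per g.
A density-first pass picks 3×hyperspectral sensor + 2×GPS-RTK module + 2×anemometer — 363 at 1309 g.
The 418 g tied up in 2×GPS-RTK module and 2×anemometer is better spent on barometric logger — total rises to 367 (1326 g).
The spare 1 g is too small for any remaining sensor, and no exchange beats 367.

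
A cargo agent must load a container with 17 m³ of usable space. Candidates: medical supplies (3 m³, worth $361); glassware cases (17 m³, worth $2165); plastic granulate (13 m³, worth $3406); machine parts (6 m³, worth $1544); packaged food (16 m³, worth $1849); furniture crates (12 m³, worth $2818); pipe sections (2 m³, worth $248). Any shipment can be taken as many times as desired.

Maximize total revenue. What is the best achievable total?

Taking plastic granulate + 2×pipe sections: 17 m³ used, 3902 in revenue.

3902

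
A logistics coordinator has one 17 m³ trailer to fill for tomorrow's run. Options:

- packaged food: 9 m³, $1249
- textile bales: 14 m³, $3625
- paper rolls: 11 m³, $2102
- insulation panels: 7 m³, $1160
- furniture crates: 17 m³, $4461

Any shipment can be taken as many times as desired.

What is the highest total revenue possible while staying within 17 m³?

4461

Best packing: furniture crates — 17 m³, 4461 total.
Every other selection either busts 17 m³ or fails to beat 4461.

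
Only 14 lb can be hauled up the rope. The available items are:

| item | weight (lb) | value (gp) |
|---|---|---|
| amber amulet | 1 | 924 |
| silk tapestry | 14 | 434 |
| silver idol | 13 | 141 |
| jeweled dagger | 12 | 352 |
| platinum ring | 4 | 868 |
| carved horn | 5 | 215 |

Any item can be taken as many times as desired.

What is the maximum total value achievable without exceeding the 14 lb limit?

12936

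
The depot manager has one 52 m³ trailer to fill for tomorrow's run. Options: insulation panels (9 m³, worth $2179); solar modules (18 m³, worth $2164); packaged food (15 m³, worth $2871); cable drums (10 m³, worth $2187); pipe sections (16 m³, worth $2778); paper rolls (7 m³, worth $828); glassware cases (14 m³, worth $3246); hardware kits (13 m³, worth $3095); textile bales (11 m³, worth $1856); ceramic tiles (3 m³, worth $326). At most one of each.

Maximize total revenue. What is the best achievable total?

A density-first pass picks insulation panels + cable drums + glassware cases + hardware kits + ceramic tiles — 11033 at 49 m³.
Replace insulation panels and ceramic tiles with packaged food: the trade gains 366 net, giving 11399 at 52 m³.
An exhaustive check of the 1024 subsets confirms 11399.

11399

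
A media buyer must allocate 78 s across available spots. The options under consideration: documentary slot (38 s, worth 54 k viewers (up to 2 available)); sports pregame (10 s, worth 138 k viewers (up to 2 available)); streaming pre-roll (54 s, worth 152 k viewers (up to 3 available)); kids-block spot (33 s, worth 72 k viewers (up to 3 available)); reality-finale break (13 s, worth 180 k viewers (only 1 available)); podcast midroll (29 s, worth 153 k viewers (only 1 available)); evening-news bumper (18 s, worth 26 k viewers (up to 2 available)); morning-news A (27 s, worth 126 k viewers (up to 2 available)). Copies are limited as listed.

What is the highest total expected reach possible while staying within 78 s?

By expected reach per s: reality-finale break 13.85, sports pregame 13.80, podcast midroll 5.28, morning-news A 4.67 lead.
Best packing: 2×sports pregame + reality-finale break + podcast midroll — 62 s, 609 total.
Every other selection either busts 78 s or exceeds an availability limit or fails to beat 609.

609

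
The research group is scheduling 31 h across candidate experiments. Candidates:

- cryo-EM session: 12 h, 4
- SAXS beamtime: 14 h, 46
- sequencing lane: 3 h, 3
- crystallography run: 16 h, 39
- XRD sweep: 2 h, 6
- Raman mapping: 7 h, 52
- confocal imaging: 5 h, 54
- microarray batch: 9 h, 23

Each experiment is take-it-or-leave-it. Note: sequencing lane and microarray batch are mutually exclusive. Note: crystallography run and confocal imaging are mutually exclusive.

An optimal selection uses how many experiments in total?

5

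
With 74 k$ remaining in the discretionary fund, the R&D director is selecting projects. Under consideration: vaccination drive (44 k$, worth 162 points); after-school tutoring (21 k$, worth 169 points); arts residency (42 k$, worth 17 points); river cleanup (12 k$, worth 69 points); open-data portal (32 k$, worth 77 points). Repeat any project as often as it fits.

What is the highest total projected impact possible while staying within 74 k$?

507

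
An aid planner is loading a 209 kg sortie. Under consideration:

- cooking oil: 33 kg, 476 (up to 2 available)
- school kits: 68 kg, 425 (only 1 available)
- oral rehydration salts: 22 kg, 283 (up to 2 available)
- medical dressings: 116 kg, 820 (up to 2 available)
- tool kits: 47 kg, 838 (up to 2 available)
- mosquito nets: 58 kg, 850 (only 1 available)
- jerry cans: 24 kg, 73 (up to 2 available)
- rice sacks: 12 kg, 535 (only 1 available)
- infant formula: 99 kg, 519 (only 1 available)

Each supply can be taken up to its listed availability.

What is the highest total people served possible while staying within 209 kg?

3627

By people served per kg: rice sacks 44.58, tool kits 17.83, mosquito nets 14.66, cooking oil 14.42 lead.
Taking the top-ratio supplies first gives cooking oil + 2×tool kits + mosquito nets + rice sacks for 3537 (197 kg).
The 33 kg tied up in cooking oil is better spent on 2×oral rehydration salts — total rises to 3627 (208 kg).
That's the maximum — no swap from here does better than 3627.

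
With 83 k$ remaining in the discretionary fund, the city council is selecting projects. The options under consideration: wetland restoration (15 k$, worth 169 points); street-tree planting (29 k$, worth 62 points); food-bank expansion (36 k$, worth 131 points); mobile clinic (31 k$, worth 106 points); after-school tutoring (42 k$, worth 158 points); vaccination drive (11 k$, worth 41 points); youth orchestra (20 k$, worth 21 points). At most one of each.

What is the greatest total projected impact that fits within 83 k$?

Density check — wetland restoration 11.27, after-school tutoring 3.76, vaccination drive 3.73 are the best per k$.
Taking the top-ratio projects first gives wetland restoration + after-school tutoring + vaccination drive for 368 (68 k$).
The 53 k$ tied up in after-school tutoring and vaccination drive is better spent on food-bank expansion + mobile clinic — total rises to 406 (82 k$).
The closest alternative, wetland restoration + after-school tutoring + vaccination drive, reaches only 368.

406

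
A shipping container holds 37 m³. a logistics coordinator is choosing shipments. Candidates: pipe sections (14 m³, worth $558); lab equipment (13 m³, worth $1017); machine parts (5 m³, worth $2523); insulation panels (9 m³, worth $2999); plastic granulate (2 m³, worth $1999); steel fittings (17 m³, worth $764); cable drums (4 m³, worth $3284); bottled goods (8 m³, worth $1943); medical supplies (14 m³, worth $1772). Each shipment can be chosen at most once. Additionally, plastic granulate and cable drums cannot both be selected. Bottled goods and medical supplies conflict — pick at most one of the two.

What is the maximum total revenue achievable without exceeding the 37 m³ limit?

Machine parts + insulation panels + cable drums + bottled goods uses 26 of the 37 m³ and totals 10749.
Runner-up machine parts + insulation panels + cable drums + medical supplies tops out at 10578.

10749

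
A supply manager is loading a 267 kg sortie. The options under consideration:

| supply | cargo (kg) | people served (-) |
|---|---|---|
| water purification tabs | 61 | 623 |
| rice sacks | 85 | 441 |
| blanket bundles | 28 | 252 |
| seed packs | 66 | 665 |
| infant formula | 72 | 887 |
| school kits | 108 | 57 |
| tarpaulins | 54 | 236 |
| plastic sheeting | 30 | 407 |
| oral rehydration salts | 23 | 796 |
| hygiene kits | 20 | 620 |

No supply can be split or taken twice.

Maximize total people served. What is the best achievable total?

A density-first pass picks water purification tabs + blanket bundles + infant formula + plastic sheeting + oral rehydration salts + hygiene kits — 3585 at 234 kg.
The 61 kg tied up in water purification tabs is better spent on seed packs — total rises to 3627 (239 kg).

3627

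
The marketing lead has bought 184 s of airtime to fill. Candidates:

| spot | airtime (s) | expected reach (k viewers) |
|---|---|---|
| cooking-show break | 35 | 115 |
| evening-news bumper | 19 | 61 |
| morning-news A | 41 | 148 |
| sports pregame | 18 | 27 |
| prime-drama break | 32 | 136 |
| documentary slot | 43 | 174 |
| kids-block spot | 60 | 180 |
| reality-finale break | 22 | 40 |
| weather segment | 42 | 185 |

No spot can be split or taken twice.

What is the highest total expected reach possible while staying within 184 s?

Taking evening-news bumper + morning-news A + prime-drama break + documentary slot + weather segment: 177 s used, 704 in expected reach.

704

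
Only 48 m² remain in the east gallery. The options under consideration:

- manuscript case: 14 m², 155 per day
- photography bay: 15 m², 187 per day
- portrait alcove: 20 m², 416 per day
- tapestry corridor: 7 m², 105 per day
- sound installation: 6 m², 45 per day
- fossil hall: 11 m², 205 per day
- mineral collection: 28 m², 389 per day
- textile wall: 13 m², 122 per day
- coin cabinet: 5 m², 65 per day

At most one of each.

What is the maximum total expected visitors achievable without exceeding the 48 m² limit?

808

A density-first pass picks portrait alcove + tapestry corridor + fossil hall + coin cabinet — 791 at 43 m².
The 12 m² tied up in tapestry corridor and coin cabinet is better spent on photography bay — total rises to 808 (46 m²).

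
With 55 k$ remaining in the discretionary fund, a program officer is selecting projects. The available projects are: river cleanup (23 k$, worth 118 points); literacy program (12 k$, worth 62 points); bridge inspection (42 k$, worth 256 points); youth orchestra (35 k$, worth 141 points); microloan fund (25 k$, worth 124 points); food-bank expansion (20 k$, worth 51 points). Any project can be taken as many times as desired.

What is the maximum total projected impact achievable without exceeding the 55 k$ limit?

Literacy program + bridge inspection uses 54 of the 55 k$ and totals 318.
No other feasible combination exceeds 318.

318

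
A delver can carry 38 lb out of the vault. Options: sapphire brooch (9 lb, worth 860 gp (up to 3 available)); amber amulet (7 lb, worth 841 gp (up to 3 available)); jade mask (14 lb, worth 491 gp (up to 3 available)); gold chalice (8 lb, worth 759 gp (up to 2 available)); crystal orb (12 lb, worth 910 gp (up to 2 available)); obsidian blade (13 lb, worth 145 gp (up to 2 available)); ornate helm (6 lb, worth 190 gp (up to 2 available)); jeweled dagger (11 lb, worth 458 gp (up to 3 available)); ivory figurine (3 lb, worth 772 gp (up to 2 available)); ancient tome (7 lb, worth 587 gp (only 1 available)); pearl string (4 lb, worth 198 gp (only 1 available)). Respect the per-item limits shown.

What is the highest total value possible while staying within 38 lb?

4946

Taking the top-ratio items first gives sapphire brooch + 3×amber amulet + 2×ivory figurine for 4927 (36 lb).
Dropping amber amulet frees 7 lb; slotting in sapphire brooch (9 lb) lifts the total to 4946 at 38 lb.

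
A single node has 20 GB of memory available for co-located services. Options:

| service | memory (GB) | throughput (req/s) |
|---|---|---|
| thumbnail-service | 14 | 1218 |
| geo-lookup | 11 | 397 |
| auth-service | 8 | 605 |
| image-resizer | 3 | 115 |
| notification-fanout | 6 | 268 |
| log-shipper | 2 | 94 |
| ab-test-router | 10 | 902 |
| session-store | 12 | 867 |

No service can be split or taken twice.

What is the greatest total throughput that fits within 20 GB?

Taking auth-service + log-shipper + ab-test-router: 20 GB used, 1601 in throughput.
Runner-up auth-service + ab-test-router tops out at 1507.

1601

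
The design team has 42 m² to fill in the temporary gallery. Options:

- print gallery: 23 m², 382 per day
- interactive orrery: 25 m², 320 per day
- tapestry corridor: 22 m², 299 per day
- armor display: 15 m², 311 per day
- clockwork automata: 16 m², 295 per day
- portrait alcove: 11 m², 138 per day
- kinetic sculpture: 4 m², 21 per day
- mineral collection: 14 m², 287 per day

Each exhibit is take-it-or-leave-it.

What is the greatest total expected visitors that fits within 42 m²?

Density check — armor display 20.73, mineral collection 20.50, clockwork automata 18.44 are the best per m².
Taking the top-ratio exhibits first gives armor display + portrait alcove + mineral collection for 736 (40 m²).
Replace mineral collection with clockwork automata: the trade gains 8 net, giving 744 at 42 m².

744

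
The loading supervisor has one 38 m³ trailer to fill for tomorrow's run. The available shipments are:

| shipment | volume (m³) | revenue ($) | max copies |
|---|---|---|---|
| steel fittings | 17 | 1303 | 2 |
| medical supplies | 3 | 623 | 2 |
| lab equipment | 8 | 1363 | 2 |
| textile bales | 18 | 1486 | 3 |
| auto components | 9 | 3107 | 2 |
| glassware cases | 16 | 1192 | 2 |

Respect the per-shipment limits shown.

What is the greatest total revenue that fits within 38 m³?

9563

A density-first pass picks 2×medical supplies + lab equipment + 2×auto components — 8823 at 32 m³.
Dropping medical supplies frees 3 m³; slotting in lab equipment (8 m³) lifts the total to 9563 at 37 m³.
That's the maximum — no swap from here does better than 9563.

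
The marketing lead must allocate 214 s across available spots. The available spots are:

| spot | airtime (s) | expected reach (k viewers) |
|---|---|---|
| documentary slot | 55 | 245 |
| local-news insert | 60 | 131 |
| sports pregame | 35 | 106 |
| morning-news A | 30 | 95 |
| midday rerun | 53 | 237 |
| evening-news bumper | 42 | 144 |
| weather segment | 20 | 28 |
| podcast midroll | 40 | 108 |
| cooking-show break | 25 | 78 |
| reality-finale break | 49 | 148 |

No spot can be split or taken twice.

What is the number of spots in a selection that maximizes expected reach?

Best achievable expected reach is 810.
For example documentary slot + sports pregame + midday rerun + evening-news bumper + cooking-show break achieves it, using 210 s.
Any selection reaching 810 contains exactly 5 spots.

5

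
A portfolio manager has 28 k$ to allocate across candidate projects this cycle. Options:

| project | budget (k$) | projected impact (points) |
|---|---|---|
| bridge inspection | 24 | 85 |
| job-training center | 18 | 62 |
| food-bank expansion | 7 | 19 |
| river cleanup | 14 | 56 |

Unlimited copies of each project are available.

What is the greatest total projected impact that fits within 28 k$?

112

By projected impact per k$: river cleanup 4.00, bridge inspection 3.54, job-training center 3.44, food-bank expansion 2.71 lead.
The ratio ordering already packs tightly: 2×river cleanup, 28 k$, 112.
No other feasible combination exceeds 112.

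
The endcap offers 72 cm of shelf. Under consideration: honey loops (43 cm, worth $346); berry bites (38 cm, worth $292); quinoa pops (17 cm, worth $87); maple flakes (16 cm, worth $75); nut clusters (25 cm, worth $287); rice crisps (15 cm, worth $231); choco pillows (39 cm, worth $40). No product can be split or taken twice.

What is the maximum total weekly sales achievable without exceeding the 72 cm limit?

633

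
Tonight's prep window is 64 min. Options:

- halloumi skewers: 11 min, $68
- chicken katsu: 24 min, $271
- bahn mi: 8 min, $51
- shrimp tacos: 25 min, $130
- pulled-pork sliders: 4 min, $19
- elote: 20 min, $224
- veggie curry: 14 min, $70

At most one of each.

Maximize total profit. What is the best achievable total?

614

Best packing: halloumi skewers + chicken katsu + bahn mi + elote — 63 min, 614 total.
The spare 1 min is too small for any remaining dish, and no exchange beats 614.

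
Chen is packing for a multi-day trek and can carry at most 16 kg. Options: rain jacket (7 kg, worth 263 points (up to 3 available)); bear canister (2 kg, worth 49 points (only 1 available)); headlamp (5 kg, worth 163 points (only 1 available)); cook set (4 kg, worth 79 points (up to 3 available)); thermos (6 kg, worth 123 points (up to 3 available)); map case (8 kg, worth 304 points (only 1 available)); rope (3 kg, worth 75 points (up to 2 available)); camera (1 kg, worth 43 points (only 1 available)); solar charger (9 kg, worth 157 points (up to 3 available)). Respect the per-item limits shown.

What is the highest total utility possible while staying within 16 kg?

610

Density check — camera 43.00, map case 38.00, rain jacket 37.57 are the best per kg.
Rain jacket + map case + camera uses 16 of the 16 kg and totals 610.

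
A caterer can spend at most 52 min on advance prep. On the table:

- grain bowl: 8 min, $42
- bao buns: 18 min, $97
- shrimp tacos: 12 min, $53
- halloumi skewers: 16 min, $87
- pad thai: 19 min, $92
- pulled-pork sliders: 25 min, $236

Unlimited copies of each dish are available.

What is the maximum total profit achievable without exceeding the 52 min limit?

Best packing: 2×pulled-pork sliders — 50 min, 472 total.
The spare 2 min is too small for any remaining dish, and no exchange beats 472.

472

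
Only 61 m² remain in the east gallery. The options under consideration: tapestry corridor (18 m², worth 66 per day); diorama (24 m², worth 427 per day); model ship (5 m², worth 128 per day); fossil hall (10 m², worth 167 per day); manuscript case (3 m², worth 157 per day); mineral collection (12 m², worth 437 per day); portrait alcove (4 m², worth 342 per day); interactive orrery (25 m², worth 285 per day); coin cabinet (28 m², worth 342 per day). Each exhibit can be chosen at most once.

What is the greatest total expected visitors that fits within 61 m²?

Density check — portrait alcove 85.50, manuscript case 52.33, mineral collection 36.42, model ship 25.60 are the best per m².
Best packing: diorama + model ship + fossil hall + manuscript case + mineral collection + portrait alcove — 58 m², 1658 total.
Runner-up diorama + fossil hall + manuscript case + mineral collection + portrait alcove tops out at 1530.

1658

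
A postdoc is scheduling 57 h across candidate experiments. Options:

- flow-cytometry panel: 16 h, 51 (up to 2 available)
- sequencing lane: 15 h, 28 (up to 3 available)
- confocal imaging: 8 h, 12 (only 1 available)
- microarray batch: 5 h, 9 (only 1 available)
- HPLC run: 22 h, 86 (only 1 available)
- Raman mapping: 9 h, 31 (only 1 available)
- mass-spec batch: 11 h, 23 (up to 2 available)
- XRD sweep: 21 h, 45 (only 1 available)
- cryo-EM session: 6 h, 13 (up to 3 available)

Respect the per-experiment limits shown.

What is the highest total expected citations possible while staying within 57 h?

188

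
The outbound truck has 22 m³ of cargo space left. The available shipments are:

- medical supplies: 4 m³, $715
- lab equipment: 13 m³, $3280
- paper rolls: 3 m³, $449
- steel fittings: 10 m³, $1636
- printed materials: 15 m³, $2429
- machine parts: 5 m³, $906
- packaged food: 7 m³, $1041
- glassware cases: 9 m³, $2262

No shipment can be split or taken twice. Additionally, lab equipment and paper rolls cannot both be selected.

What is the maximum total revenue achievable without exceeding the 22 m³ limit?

5542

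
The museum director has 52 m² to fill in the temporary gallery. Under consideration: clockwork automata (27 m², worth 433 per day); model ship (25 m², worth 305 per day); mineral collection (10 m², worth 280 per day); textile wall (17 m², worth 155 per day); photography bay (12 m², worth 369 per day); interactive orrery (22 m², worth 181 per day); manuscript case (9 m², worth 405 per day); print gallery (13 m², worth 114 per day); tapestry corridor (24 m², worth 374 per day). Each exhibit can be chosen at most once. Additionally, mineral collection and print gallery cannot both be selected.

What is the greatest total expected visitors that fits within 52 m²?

1209

The ratio ordering already packs tightly: mineral collection + textile wall + photography bay + manuscript case, 48 m², 1209.
The closest alternative, clockwork automata + photography bay + manuscript case, reaches only 1207.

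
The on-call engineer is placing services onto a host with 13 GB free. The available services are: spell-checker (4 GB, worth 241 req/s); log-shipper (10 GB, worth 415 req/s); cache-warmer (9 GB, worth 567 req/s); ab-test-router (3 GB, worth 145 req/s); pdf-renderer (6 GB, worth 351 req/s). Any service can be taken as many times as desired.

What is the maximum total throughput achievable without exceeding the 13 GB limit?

Spell-checker + cache-warmer uses 13 of the 13 GB and totals 808.

808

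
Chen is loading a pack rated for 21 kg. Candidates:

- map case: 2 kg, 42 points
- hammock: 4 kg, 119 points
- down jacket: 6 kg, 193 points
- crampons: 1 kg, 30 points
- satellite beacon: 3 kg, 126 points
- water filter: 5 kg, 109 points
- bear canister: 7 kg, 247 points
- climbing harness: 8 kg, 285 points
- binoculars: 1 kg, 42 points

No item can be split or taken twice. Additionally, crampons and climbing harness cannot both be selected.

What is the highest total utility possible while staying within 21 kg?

Taking map case + satellite beacon + bear canister + climbing harness + binoculars: 21 kg used, 742 in utility.

742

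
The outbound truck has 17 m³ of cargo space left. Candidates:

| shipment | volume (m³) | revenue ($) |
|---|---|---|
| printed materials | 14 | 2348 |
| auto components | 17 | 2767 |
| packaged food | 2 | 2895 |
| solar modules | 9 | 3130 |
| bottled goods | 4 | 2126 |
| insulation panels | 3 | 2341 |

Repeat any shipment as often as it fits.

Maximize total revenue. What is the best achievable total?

Density check — packaged food 1447.50, insulation panels 780.33, bottled goods 531.50, solar modules 347.78 are the best per m³.
Best packing: 8×packaged food — 16 m³, 23160 total.
The spare 1 m³ is too small for any remaining shipment, and no exchange beats 23160.

23160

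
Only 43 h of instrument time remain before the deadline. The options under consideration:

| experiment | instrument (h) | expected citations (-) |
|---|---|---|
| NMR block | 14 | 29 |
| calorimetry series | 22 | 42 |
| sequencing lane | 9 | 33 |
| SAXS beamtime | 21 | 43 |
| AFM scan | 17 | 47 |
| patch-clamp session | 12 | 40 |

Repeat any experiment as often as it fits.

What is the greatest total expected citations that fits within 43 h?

By expected citations per h: sequencing lane 3.67, patch-clamp session 3.33, AFM scan 2.76, NMR block 2.07 lead.
Taking the top-ratio experiments first gives 4×sequencing lane for 132 (36 h).
Replace 2×sequencing lane with 2×patch-clamp session: the trade gains 14 net, giving 146 at 42 h.
No other feasible combination exceeds 146.

146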